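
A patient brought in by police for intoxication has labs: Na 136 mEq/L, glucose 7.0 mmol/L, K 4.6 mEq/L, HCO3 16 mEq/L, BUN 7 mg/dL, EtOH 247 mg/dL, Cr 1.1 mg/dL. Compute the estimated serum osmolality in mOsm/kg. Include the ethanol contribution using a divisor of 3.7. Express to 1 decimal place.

348.3 mOsm/kg

Calculated osmolality = 2·Na + glucose + BUN/2.8 + ethanol/3.7
= 2·136 + 7 + 7/2.8 + 247/3.7
= 272 + 7 + 2.50 + 66.76
= 348.26 mOsm/kg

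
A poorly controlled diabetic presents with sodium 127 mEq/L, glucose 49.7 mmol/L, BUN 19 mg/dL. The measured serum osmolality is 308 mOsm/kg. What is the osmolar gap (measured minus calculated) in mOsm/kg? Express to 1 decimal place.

-2.5 mOsm/kg

Calculated osmolality = 2·Na + glucose + BUN/2.8
= 2·127 + 49.7 + 19/2.8
= 254 + 49.70 + 6.79
= 310.49 mOsm/kg ≈ 310.5 mOsm/kg
Osmolar gap = measured − calculated = 308 − 310.5 = -2.5 mOsm/kg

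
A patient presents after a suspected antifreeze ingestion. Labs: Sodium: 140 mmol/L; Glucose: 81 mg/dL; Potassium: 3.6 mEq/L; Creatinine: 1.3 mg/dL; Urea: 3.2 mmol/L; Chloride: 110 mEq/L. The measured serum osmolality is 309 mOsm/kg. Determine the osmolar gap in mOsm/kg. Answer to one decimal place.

21.3 mOsm/kg

Calculated osmolality = 2·Na + glucose/18 + urea
= 2·140 + 81/18 + 3.2
= 280 + 4.50 + 3.20
= 287.7 mOsm/kg ≈ 287.7 mOsm/kg
Osmolar gap = measured − calculated = 309 − 287.7 = 21.3 mOsm/kg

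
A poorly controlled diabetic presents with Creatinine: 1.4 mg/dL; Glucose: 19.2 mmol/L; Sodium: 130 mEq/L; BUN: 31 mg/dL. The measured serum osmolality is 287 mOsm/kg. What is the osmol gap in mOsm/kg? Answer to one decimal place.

-3.3 mOsm/kg

Calculated osmolality = 2·Na + glucose + BUN/2.8
= 2·130 + 19.2 + 31/2.8
= 260 + 19.20 + 11.07
= 290.27 mOsm/kg ≈ 290.3 mOsm/kg
Osmolar gap = measured − calculated = 287 − 290.3 = -3.3 mOsm/kg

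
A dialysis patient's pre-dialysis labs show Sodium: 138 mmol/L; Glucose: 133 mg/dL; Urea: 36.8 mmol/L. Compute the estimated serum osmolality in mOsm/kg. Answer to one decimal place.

Calculated osmolality = 2·Na + glucose/18 + urea
= 2·138 + 133/18 + 36.8
= 276 + 7.39 + 36.80
= 320.19 mOsm/kg

320.2 mOsm/kg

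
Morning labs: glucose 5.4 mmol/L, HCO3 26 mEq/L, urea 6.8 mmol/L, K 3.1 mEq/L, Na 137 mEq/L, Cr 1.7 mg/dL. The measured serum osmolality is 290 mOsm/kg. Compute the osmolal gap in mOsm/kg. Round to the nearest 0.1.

Calculated osmolality = 2·Na + glucose + urea
= 2·137 + 5.4 + 6.8
= 274 + 5.40 + 6.80
= 286.2 mOsm/kg ≈ 286.2 mOsm/kg
Osmolar gap = measured − calculated = 290 − 286.2 = 3.8 mOsm/kg

3.8 mOsm/kg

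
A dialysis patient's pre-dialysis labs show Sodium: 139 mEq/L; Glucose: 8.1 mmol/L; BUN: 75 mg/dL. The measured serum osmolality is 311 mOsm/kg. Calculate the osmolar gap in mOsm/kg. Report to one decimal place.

-1.9 mOsm/kg

Calculated osmolality = 2·Na + glucose + BUN/2.8
= 2·139 + 8.1 + 75/2.8
= 278 + 8.10 + 26.79
= 312.89 mOsm/kg ≈ 312.9 mOsm/kg
Osmolar gap = measured − calculated = 311 − 312.9 = -1.9 mOsm/kg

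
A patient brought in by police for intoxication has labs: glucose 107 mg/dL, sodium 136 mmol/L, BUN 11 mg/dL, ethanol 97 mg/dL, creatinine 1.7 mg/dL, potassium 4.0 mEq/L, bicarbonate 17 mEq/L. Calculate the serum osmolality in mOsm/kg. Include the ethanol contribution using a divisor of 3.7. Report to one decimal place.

Calculated osmolality = 2·Na + glucose/18 + BUN/2.8 + ethanol/3.7
= 2·136 + 107/18 + 11/2.8 + 97/3.7
= 272 + 5.94 + 3.93 + 26.22
= 308.09 mOsm/kg

308.1 mOsm/kg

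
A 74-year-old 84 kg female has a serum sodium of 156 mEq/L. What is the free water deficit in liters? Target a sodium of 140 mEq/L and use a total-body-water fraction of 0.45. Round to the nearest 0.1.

TBW = 0.45 · 84 = 37.8 L
Free water deficit = TBW · (Na/140 − 1)
= 37.8 · (156/140 − 1)
= 37.8 · 0.1143
= 4.32 L

4.3 L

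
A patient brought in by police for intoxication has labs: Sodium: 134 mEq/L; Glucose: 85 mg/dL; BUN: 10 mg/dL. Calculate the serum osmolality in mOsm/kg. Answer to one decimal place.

Calculated osmolality = 2·Na + glucose/18 + BUN/2.8
= 2·134 + 85/18 + 10/2.8
= 268 + 4.72 + 3.57
= 276.29 mOsm/kg

276.3 mOsm/kg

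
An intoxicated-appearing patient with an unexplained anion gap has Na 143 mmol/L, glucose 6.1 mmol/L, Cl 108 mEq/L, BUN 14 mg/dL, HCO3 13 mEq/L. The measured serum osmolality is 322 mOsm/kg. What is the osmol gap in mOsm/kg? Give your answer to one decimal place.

24.9 mOsm/kg

Calculated osmolality = 2·Na + glucose + BUN/2.8
= 2·143 + 6.1 + 14/2.8
= 286 + 6.10 + 5
= 297.1 mOsm/kg ≈ 297.1 mOsm/kg
Osmolar gap = measured − calculated = 322 − 297.1 = 24.9 mOsm/kg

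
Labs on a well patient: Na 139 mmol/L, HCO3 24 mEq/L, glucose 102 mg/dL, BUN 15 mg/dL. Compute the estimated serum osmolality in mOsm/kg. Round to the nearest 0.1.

Calculated osmolality = 2·Na + glucose/18 + BUN/2.8
= 2·139 + 102/18 + 15/2.8
= 278 + 5.67 + 5.36
= 289.03 mOsm/kg

289.0 mOsm/kg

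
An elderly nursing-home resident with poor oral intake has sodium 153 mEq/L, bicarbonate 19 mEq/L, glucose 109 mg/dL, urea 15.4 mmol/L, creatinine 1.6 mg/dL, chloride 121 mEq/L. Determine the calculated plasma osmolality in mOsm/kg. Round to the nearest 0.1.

327.5 mOsm/kg

Calculated osmolality = 2·Na + glucose/18 + urea
= 2·153 + 109/18 + 15.4
= 306 + 6.06 + 15.40
= 327.46 mOsm/kg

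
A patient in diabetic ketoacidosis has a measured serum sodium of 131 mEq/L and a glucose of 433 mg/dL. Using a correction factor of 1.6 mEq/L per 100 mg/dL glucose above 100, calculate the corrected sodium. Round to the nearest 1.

Corrected Na = measured Na + 1.6 · (glucose − 100)/100
= 131 + 1.6 · (433 − 100)/100
= 131 + 5.3
= 136.3 mEq/L

136 mEq/L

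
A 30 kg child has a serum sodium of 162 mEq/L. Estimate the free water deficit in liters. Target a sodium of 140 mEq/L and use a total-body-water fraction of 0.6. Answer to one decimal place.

TBW = 0.6 · 30 = 18 L
Free water deficit = TBW · (Na/140 − 1)
= 18 · (162/140 − 1)
= 18 · 0.1571
= 2.83 L

2.8 L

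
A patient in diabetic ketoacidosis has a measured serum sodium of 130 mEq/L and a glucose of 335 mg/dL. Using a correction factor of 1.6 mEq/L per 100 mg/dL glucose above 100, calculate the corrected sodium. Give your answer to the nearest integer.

134 mEq/L

Corrected Na = measured Na + 1.6 · (glucose − 100)/100
= 130 + 1.6 · (335 − 100)/100
= 130 + 3.8
= 133.8 mEq/L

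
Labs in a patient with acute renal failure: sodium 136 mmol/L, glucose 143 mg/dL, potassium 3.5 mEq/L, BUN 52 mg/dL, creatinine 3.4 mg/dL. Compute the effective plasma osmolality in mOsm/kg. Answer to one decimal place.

279.9 mOsm/kg

Effective osmolality excludes urea (freely permeant across cell membranes):
2·Na + glucose/18
= 2·136 + 143/18
= 272 + 7.94
= 279.94 mOsm/kg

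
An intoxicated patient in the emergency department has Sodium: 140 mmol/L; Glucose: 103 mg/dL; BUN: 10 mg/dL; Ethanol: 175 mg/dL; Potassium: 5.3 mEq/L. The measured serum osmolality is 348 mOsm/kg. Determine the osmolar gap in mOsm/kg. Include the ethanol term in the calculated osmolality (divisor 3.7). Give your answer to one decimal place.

Calculated osmolality = 2·Na + glucose/18 + BUN/2.8 + ethanol/3.7
= 2·140 + 103/18 + 10/2.8 + 175/3.7
= 280 + 5.72 + 3.57 + 47.30
= 336.59 mOsm/kg ≈ 336.6 mOsm/kg
Osmolar gap = measured − calculated = 348 − 336.6 = 11.4 mOsm/kg

11.4 mOsm/kg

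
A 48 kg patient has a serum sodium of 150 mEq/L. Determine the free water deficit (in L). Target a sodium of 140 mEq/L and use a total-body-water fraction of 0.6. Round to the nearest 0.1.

2.1 L

TBW = 0.6 · 48 = 28.8 L
Free water deficit = TBW · (Na/140 − 1)
= 28.8 · (150/140 − 1)
= 28.8 · 0.0714
= 2.06 L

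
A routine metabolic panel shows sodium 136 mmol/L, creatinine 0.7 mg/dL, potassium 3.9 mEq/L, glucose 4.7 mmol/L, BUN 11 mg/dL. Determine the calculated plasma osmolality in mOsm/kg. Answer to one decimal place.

280.6 mOsm/kg

Calculated osmolality = 2·Na + glucose + BUN/2.8
= 2·136 + 4.7 + 11/2.8
= 272 + 4.70 + 3.93
= 280.63 mOsm/kg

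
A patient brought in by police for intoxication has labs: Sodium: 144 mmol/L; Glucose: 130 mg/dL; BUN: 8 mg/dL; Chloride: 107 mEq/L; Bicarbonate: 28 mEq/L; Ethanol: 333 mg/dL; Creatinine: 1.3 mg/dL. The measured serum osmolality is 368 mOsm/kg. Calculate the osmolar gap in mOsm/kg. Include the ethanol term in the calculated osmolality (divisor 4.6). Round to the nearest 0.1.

Calculated osmolality = 2·Na + glucose/18 + BUN/2.8 + ethanol/4.6
= 2·144 + 130/18 + 8/2.8 + 333/4.6
= 288 + 7.22 + 2.86 + 72.39
= 370.47 mOsm/kg ≈ 370.5 mOsm/kg
Osmolar gap = measured − calculated = 368 − 370.5 = -2.5 mOsm/kg

-2.5 mOsm/kg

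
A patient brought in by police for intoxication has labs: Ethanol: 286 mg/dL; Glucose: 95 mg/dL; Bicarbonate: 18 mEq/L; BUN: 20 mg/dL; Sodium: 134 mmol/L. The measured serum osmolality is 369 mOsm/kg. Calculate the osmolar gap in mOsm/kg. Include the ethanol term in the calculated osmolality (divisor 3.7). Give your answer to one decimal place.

Calculated osmolality = 2·Na + glucose/18 + BUN/2.8 + ethanol/3.7
= 2·134 + 95/18 + 20/2.8 + 286/3.7
= 268 + 5.28 + 7.14 + 77.30
= 357.72 mOsm/kg ≈ 357.7 mOsm/kg
Osmolar gap = measured − calculated = 369 − 357.7 = 11.3 mOsm/kg

11.3 mOsm/kg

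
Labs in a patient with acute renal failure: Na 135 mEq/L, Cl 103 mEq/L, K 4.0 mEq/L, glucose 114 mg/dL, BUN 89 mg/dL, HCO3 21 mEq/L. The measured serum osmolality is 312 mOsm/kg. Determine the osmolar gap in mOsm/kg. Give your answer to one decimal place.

Calculated osmolality = 2·Na + glucose/18 + BUN/2.8
= 2·135 + 114/18 + 89/2.8
= 270 + 6.33 + 31.79
= 308.12 mOsm/kg ≈ 308.1 mOsm/kg
Osmolar gap = measured − calculated = 312 − 308.1 = 3.9 mOsm/kg

3.9 mOsm/kg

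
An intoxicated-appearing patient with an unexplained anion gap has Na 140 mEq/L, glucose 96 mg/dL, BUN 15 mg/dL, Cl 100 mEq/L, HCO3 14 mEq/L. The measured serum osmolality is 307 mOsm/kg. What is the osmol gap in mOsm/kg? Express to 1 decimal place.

16.3 mOsm/kg

Calculated osmolality = 2·Na + glucose/18 + BUN/2.8
= 2·140 + 96/18 + 15/2.8
= 280 + 5.33 + 5.36
= 290.69 mOsm/kg ≈ 290.7 mOsm/kg
Osmolar gap = measured − calculated = 307 − 290.7 = 16.3 mOsm/kg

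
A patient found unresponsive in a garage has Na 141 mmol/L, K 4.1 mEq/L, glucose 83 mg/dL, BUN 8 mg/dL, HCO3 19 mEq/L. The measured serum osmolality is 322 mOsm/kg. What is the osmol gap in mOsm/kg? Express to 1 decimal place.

32.5 mOsm/kg

Calculated osmolality = 2·Na + glucose/18 + BUN/2.8
= 2·141 + 83/18 + 8/2.8
= 282 + 4.61 + 2.86
= 289.47 mOsm/kg ≈ 289.5 mOsm/kg
Osmolar gap = measured − calculated = 322 − 289.5 = 32.5 mOsm/kg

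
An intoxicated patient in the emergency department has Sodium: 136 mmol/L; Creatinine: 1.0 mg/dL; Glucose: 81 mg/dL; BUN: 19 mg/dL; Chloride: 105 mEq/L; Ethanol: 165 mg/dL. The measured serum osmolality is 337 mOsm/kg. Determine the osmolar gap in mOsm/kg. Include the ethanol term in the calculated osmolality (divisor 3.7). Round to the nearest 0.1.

Calculated osmolality = 2·Na + glucose/18 + BUN/2.8 + ethanol/3.7
= 2·136 + 81/18 + 19/2.8 + 165/3.7
= 272 + 4.50 + 6.79 + 44.59
= 327.88 mOsm/kg ≈ 327.9 mOsm/kg
Osmolar gap = measured − calculated = 337 − 327.9 = 9.1 mOsm/kg

9.1 mOsm/kg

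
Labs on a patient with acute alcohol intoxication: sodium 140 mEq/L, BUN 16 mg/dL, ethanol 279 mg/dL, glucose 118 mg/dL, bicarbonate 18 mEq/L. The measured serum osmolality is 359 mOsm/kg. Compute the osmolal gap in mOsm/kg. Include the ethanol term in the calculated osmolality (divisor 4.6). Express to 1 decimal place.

Calculated osmolality = 2·Na + glucose/18 + BUN/2.8 + ethanol/4.6
= 2·140 + 118/18 + 16/2.8 + 279/4.6
= 280 + 6.56 + 5.71 + 60.65
= 352.92 mOsm/kg ≈ 352.9 mOsm/kg
Osmolar gap = measured − calculated = 359 − 352.9 = 6.1 mOsm/kg

6.1 mOsm/kg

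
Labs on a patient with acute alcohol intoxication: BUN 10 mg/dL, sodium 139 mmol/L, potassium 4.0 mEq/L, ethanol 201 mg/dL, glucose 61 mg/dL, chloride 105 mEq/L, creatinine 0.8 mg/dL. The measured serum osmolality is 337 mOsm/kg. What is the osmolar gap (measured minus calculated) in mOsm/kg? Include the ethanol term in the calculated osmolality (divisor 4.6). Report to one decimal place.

Calculated osmolality = 2·Na + glucose/18 + BUN/2.8 + ethanol/4.6
= 2·139 + 61/18 + 10/2.8 + 201/4.6
= 278 + 3.39 + 3.57 + 43.70
= 328.66 mOsm/kg ≈ 328.7 mOsm/kg
Osmolar gap = measured − calculated = 337 − 328.7 = 8.3 mOsm/kg

8.3 mOsm/kg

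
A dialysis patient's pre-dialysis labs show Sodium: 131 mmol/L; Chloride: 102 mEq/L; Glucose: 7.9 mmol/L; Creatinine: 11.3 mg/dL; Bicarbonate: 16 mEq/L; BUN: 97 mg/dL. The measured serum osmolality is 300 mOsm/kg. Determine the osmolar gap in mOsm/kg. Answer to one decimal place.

-4.5 mOsm/kg

Calculated osmolality = 2·Na + glucose + BUN/2.8
= 2·131 + 7.9 + 97/2.8
= 262 + 7.90 + 34.64
= 304.54 mOsm/kg ≈ 304.5 mOsm/kg
Osmolar gap = measured − calculated = 300 − 304.5 = -4.5 mOsm/kg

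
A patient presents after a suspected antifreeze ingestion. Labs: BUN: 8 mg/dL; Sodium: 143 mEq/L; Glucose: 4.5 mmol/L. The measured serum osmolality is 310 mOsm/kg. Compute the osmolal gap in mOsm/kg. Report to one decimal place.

Calculated osmolality = 2·Na + glucose + BUN/2.8
= 2·143 + 4.5 + 8/2.8
= 286 + 4.50 + 2.86
= 293.36 mOsm/kg ≈ 293.4 mOsm/kg
Osmolar gap = measured − calculated = 310 − 293.4 = 16.6 mOsm/kg

16.6 mOsm/kg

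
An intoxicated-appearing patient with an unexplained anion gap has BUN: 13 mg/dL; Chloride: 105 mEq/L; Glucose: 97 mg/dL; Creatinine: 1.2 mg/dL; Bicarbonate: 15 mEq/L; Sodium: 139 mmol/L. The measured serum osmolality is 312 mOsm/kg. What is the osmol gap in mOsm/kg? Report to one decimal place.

24.0 mOsm/kg

Calculated osmolality = 2·Na + glucose/18 + BUN/2.8
= 2·139 + 97/18 + 13/2.8
= 278 + 5.39 + 4.64
= 288.03 mOsm/kg ≈ 288.0 mOsm/kg
Osmolar gap = measured − calculated = 312 − 288.0 = 24.0 mOsm/kg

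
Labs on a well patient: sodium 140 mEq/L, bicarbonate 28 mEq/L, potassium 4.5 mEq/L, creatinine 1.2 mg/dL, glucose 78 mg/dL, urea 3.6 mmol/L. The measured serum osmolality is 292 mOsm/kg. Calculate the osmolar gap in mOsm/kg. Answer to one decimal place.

4.1 mOsm/kg

Calculated osmolality = 2·Na + glucose/18 + urea
= 2·140 + 78/18 + 3.6
= 280 + 4.33 + 3.60
= 287.93 mOsm/kg ≈ 287.9 mOsm/kg
Osmolar gap = measured − calculated = 292 − 287.9 = 4.1 mOsm/kg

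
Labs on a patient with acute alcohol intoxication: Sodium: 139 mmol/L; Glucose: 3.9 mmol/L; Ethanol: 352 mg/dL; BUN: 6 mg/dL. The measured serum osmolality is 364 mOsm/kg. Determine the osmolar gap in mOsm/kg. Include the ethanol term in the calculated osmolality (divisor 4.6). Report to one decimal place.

Calculated osmolality = 2·Na + glucose + BUN/2.8 + ethanol/4.6
= 2·139 + 3.9 + 6/2.8 + 352/4.6
= 278 + 3.90 + 2.14 + 76.52
= 360.56 mOsm/kg ≈ 360.6 mOsm/kg
Osmolar gap = measured − calculated = 364 − 360.6 = 3.4 mOsm/kg

3.4 mOsm/kg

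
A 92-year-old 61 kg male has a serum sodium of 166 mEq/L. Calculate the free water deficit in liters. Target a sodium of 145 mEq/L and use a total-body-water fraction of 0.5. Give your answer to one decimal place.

TBW = 0.5 · 61 = 30.5 L
Free water deficit = TBW · (Na/145 − 1)
= 30.5 · (166/145 − 1)
= 30.5 · 0.1448
= 4.42 L

4.4 L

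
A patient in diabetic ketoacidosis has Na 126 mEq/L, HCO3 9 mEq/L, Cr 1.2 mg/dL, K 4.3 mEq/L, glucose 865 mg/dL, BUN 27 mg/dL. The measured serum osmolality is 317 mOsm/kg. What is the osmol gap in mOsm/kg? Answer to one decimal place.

7.3 mOsm/kg

Calculated osmolality = 2·Na + glucose/18 + BUN/2.8
= 2·126 + 865/18 + 27/2.8
= 252 + 48.06 + 9.64
= 309.7 mOsm/kg ≈ 309.7 mOsm/kg
Osmolar gap = measured − calculated = 317 − 309.7 = 7.3 mOsm/kg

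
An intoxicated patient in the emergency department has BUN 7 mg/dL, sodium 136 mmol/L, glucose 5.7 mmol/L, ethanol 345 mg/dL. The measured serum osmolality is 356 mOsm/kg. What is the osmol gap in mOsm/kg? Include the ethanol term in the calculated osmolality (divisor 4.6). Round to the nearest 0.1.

0.8 mOsm/kg

Calculated osmolality = 2·Na + glucose + BUN/2.8 + ethanol/4.6
= 2·136 + 5.7 + 7/2.8 + 345/4.6
= 272 + 5.70 + 2.50 + 75
= 355.2 mOsm/kg ≈ 355.2 mOsm/kg
Osmolar gap = measured − calculated = 356 − 355.2 = 0.8 mOsm/kg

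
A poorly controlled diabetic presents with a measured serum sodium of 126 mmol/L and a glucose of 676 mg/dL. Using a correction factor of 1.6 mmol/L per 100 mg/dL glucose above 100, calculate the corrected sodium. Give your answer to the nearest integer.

135 mmol/L

Corrected Na = measured Na + 1.6 · (glucose − 100)/100
= 126 + 1.6 · (676 − 100)/100
= 126 + 9.2
= 135.2 mmol/L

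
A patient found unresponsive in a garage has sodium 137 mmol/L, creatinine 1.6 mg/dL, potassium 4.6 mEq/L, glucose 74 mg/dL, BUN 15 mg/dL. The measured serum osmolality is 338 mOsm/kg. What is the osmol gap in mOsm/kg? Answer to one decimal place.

54.5 mOsm/kg

Calculated osmolality = 2·Na + glucose/18 + BUN/2.8
= 2·137 + 74/18 + 15/2.8
= 274 + 4.11 + 5.36
= 283.47 mOsm/kg ≈ 283.5 mOsm/kg
Osmolar gap = measured − calculated = 338 − 283.5 = 54.5 mOsm/kg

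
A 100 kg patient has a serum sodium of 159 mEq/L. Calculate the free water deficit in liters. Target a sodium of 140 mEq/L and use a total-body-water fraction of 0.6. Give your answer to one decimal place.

8.1 L

TBW = 0.6 · 100 = 60 L
Free water deficit = TBW · (Na/140 − 1)
= 60 · (159/140 − 1)
= 60 · 0.1357
= 8.14 L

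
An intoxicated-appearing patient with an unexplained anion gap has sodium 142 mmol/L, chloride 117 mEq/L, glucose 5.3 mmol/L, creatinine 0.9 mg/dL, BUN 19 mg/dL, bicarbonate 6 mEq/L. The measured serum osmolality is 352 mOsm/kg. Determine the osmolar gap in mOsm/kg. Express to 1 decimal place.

Calculated osmolality = 2·Na + glucose + BUN/2.8
= 2·142 + 5.3 + 19/2.8
= 284 + 5.30 + 6.79
= 296.09 mOsm/kg ≈ 296.1 mOsm/kg
Osmolar gap = measured − calculated = 352 − 296.1 = 55.9 mOsm/kg

55.9 mOsm/kg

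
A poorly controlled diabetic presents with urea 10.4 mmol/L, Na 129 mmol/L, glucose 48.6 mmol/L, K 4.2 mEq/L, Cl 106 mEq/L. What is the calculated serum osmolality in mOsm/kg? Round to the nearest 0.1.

317.0 mOsm/kg

Calculated osmolality = 2·Na + glucose + urea
= 2·129 + 48.6 + 10.4
= 258 + 48.60 + 10.40
= 317 mOsm/kg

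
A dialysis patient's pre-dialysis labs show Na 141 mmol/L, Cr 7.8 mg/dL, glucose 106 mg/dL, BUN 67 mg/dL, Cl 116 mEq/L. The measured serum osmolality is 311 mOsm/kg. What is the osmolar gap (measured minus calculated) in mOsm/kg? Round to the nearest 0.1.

-0.8 mOsm/kg

Calculated osmolality = 2·Na + glucose/18 + BUN/2.8
= 2·141 + 106/18 + 67/2.8
= 282 + 5.89 + 23.93
= 311.82 mOsm/kg ≈ 311.8 mOsm/kg
Osmolar gap = measured − calculated = 311 − 311.8 = -0.8 mOsm/kg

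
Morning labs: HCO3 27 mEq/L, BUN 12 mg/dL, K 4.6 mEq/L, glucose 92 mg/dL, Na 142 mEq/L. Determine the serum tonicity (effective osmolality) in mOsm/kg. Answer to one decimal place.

Effective osmolality excludes urea (freely permeant across cell membranes):
2·Na + glucose/18
= 2·142 + 92/18
= 284 + 5.11
= 289.11 mOsm/kg

289.1 mOsm/kg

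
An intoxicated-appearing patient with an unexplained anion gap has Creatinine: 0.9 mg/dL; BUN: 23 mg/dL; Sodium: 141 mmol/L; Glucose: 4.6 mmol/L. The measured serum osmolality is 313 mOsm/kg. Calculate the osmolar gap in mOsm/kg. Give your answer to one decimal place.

18.2 mOsm/kg

Calculated osmolality = 2·Na + glucose + BUN/2.8
= 2·141 + 4.6 + 23/2.8
= 282 + 4.60 + 8.21
= 294.81 mOsm/kg ≈ 294.8 mOsm/kg
Osmolar gap = measured − calculated = 313 − 294.8 = 18.2 mOsm/kg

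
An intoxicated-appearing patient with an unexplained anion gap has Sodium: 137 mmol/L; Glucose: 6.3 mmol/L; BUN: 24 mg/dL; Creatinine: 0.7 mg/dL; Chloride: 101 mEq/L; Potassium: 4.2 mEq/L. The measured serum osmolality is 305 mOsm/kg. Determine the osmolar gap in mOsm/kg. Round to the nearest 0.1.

Calculated osmolality = 2·Na + glucose + BUN/2.8
= 2·137 + 6.3 + 24/2.8
= 274 + 6.30 + 8.57
= 288.87 mOsm/kg ≈ 288.9 mOsm/kg
Osmolar gap = measured − calculated = 305 − 288.9 = 16.1 mOsm/kg

16.1 mOsm/kg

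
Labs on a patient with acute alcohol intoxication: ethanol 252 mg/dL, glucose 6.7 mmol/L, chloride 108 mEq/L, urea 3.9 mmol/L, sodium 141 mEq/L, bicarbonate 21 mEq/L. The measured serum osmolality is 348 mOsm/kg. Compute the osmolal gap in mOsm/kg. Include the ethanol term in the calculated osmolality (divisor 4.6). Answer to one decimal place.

0.6 mOsm/kg

Calculated osmolality = 2·Na + glucose + urea + ethanol/4.6
= 2·141 + 6.7 + 3.9 + 252/4.6
= 282 + 6.70 + 3.90 + 54.78
= 347.38 mOsm/kg ≈ 347.4 mOsm/kg
Osmolar gap = measured − calculated = 348 − 347.4 = 0.6 mOsm/kg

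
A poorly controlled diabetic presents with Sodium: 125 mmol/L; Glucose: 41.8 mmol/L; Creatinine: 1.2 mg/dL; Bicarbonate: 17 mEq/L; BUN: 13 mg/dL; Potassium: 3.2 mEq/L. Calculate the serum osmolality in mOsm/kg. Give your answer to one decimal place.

296.4 mOsm/kg

Calculated osmolality = 2·Na + glucose + BUN/2.8
= 2·125 + 41.8 + 13/2.8
= 250 + 41.80 + 4.64
= 296.44 mOsm/kg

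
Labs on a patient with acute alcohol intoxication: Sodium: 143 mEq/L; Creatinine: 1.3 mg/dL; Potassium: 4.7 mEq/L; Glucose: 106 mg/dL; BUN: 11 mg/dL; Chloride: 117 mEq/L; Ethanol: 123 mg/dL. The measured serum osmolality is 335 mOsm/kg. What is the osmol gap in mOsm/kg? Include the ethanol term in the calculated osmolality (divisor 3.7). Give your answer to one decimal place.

5.9 mOsm/kg

Calculated osmolality = 2·Na + glucose/18 + BUN/2.8 + ethanol/3.7
= 2·143 + 106/18 + 11/2.8 + 123/3.7
= 286 + 5.89 + 3.93 + 33.24
= 329.06 mOsm/kg ≈ 329.1 mOsm/kg
Osmolar gap = measured − calculated = 335 − 329.1 = 5.9 mOsm/kg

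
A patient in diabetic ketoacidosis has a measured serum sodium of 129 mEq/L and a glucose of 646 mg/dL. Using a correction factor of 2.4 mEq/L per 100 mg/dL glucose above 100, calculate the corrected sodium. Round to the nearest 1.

Corrected Na = measured Na + 2.4 · (glucose − 100)/100
= 129 + 2.4 · (646 − 100)/100
= 129 + 13.1
= 142.1 mEq/L

142 mEq/L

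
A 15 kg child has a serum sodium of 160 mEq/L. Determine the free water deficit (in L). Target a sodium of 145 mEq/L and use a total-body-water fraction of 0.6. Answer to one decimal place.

TBW = 0.6 · 15 = 9 L
Free water deficit = TBW · (Na/145 − 1)
= 9 · (160/145 − 1)
= 9 · 0.1034
= 0.93 L

0.9 L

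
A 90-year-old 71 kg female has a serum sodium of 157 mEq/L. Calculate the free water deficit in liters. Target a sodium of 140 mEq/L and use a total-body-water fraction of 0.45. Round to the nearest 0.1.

3.9 L

TBW = 0.45 · 71 = 31.95 L
Free water deficit = TBW · (Na/140 − 1)
= 31.95 · (157/140 − 1)
= 31.95 · 0.1214
= 3.88 L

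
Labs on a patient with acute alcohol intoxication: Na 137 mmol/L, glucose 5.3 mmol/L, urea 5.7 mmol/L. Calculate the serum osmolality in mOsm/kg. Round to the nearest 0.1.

285.0 mOsm/kg

Calculated osmolality = 2·Na + glucose + urea
= 2·137 + 5.3 + 5.7
= 274 + 5.30 + 5.70
= 285 mOsm/kg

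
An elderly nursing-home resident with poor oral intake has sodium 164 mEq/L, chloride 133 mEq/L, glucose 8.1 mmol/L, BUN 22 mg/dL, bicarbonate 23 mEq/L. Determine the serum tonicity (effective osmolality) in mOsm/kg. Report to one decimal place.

336.1 mOsm/kg

Effective osmolality excludes urea (freely permeant across cell membranes):
2·Na + glucose
= 2·164 + 8.1
= 328 + 8.1
= 336.1 mOsm/kg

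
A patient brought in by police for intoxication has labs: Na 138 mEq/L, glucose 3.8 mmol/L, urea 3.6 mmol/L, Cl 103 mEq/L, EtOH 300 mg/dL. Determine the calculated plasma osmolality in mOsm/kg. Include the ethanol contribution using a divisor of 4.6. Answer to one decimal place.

Calculated osmolality = 2·Na + glucose + urea + ethanol/4.6
= 2·138 + 3.8 + 3.6 + 300/4.6
= 276 + 3.80 + 3.60 + 65.22
= 348.62 mOsm/kg

348.6 mOsm/kg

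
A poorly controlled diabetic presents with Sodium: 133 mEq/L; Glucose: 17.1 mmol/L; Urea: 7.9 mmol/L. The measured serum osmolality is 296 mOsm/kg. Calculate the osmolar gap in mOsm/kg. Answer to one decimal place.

5.0 mOsm/kg

Calculated osmolality = 2·Na + glucose + urea
= 2·133 + 17.1 + 7.9
= 266 + 17.10 + 7.90
= 291 mOsm/kg ≈ 291.0 mOsm/kg
Osmolar gap = measured − calculated = 296 − 291.0 = 5.0 mOsm/kg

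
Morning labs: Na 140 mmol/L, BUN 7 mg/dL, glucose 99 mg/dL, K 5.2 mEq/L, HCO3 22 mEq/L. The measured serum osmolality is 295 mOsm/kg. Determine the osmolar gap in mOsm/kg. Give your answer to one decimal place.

7.0 mOsm/kg

Calculated osmolality = 2·Na + glucose/18 + BUN/2.8
= 2·140 + 99/18 + 7/2.8
= 280 + 5.50 + 2.50
= 288 mOsm/kg ≈ 288.0 mOsm/kg
Osmolar gap = measured − calculated = 295 − 288.0 = 7.0 mOsm/kg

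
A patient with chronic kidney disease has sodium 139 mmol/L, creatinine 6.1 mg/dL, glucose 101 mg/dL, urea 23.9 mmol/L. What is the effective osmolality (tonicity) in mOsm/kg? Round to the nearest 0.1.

Effective osmolality excludes urea (freely permeant across cell membranes):
2·Na + glucose/18
= 2·139 + 101/18
= 278 + 5.61
= 283.61 mOsm/kg

283.6 mOsm/kg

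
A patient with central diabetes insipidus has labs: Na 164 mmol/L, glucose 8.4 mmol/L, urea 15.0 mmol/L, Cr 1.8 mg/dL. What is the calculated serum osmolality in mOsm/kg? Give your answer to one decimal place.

351.4 mOsm/kg

Calculated osmolality = 2·Na + glucose + urea
= 2·164 + 8.4 + 15
= 328 + 8.40 + 15
= 351.4 mOsm/kg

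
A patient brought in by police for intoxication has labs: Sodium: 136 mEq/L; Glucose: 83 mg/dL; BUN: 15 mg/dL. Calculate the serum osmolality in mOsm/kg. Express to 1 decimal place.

282.0 mOsm/kg

Calculated osmolality = 2·Na + glucose/18 + BUN/2.8
= 2·136 + 83/18 + 15/2.8
= 272 + 4.61 + 5.36
= 281.97 mOsm/kg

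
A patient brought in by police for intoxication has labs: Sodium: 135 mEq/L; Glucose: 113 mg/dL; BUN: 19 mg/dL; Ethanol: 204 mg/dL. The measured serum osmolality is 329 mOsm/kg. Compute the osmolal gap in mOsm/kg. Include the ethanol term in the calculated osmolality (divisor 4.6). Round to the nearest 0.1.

Calculated osmolality = 2·Na + glucose/18 + BUN/2.8 + ethanol/4.6
= 2·135 + 113/18 + 19/2.8 + 204/4.6
= 270 + 6.28 + 6.79 + 44.35
= 327.42 mOsm/kg ≈ 327.4 mOsm/kg
Osmolar gap = measured − calculated = 329 − 327.4 = 1.6 mOsm/kg

1.6 mOsm/kg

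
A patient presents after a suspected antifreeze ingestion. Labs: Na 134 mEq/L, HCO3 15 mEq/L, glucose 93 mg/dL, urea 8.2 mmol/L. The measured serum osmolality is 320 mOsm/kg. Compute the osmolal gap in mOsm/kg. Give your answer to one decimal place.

Calculated osmolality = 2·Na + glucose/18 + urea
= 2·134 + 93/18 + 8.2
= 268 + 5.17 + 8.20
= 281.37 mOsm/kg ≈ 281.4 mOsm/kg
Osmolar gap = measured − calculated = 320 − 281.4 = 38.6 mOsm/kg

38.6 mOsm/kg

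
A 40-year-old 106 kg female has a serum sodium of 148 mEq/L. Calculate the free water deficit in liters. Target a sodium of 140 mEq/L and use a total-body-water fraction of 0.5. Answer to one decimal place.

3.0 L

TBW = 0.5 · 106 = 53 L
Free water deficit = TBW · (Na/140 − 1)
= 53 · (148/140 − 1)
= 53 · 0.0571
= 3.03 L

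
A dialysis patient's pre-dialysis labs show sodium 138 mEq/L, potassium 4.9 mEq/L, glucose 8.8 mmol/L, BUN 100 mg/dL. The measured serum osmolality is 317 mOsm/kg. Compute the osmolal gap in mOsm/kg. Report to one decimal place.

-3.5 mOsm/kg

Calculated osmolality = 2·Na + glucose + BUN/2.8
= 2·138 + 8.8 + 100/2.8
= 276 + 8.80 + 35.71
= 320.51 mOsm/kg ≈ 320.5 mOsm/kg
Osmolar gap = measured − calculated = 317 − 320.5 = -3.5 mOsm/kg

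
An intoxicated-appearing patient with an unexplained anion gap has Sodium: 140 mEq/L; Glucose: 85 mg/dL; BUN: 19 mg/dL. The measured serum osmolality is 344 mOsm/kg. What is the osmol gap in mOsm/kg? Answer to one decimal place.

Calculated osmolality = 2·Na + glucose/18 + BUN/2.8
= 2·140 + 85/18 + 19/2.8
= 280 + 4.72 + 6.79
= 291.51 mOsm/kg ≈ 291.5 mOsm/kg
Osmolar gap = measured − calculated = 344 − 291.5 = 52.5 mOsm/kg

52.5 mOsm/kg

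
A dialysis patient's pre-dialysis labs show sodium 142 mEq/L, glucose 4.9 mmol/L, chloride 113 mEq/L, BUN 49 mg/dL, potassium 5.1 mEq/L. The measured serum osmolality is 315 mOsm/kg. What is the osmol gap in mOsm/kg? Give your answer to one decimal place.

8.6 mOsm/kg

Calculated osmolality = 2·Na + glucose + BUN/2.8
= 2·142 + 4.9 + 49/2.8
= 284 + 4.90 + 17.50
= 306.4 mOsm/kg ≈ 306.4 mOsm/kg
Osmolar gap = measured − calculated = 315 − 306.4 = 8.6 mOsm/kg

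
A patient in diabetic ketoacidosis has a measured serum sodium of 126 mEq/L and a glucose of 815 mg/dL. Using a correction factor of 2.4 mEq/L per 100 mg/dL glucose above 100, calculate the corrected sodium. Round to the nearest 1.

Corrected Na = measured Na + 2.4 · (glucose − 100)/100
= 126 + 2.4 · (815 − 100)/100
= 126 + 17.2
= 143.2 mEq/L

143 mEq/L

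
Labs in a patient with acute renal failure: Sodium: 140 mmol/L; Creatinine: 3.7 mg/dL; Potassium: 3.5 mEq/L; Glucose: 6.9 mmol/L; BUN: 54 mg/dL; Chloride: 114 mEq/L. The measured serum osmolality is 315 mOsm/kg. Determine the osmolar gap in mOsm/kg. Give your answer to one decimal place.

Calculated osmolality = 2·Na + glucose + BUN/2.8
= 2·140 + 6.9 + 54/2.8
= 280 + 6.90 + 19.29
= 306.19 mOsm/kg ≈ 306.2 mOsm/kg
Osmolar gap = measured − calculated = 315 − 306.2 = 8.8 mOsm/kg

8.8 mOsm/kg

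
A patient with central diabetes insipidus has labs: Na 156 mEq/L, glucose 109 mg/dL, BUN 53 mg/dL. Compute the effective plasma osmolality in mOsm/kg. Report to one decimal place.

318.1 mOsm/kg

Effective osmolality excludes urea (freely permeant across cell membranes):
2·Na + glucose/18
= 2·156 + 109/18
= 312 + 6.06
= 318.06 mOsm/kg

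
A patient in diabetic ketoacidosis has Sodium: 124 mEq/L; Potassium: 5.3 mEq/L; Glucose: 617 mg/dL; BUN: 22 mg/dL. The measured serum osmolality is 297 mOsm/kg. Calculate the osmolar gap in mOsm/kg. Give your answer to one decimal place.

6.9 mOsm/kg

Calculated osmolality = 2·Na + glucose/18 + BUN/2.8
= 2·124 + 617/18 + 22/2.8
= 248 + 34.28 + 7.86
= 290.14 mOsm/kg ≈ 290.1 mOsm/kg
Osmolar gap = measured − calculated = 297 − 290.1 = 6.9 mOsm/kg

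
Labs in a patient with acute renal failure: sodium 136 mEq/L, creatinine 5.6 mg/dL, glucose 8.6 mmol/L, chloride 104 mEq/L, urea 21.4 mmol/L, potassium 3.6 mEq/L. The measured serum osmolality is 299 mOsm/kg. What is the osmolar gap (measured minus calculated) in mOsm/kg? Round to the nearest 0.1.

-3.0 mOsm/kg

Calculated osmolality = 2·Na + glucose + urea
= 2·136 + 8.6 + 21.4
= 272 + 8.60 + 21.40
= 302 mOsm/kg ≈ 302.0 mOsm/kg
Osmolar gap = measured − calculated = 299 − 302.0 = -3.0 mOsm/kg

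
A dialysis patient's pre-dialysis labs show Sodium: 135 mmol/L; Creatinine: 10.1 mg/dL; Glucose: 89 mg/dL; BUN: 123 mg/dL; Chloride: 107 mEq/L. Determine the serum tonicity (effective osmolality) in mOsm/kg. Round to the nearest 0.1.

274.9 mOsm/kg

Effective osmolality excludes urea (freely permeant across cell membranes):
2·Na + glucose/18
= 2·135 + 89/18
= 270 + 4.94
= 274.94 mOsm/kg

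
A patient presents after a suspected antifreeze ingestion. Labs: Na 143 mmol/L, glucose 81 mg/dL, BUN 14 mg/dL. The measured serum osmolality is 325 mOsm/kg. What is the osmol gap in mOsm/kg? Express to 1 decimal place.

Calculated osmolality = 2·Na + glucose/18 + BUN/2.8
= 2·143 + 81/18 + 14/2.8
= 286 + 4.50 + 5
= 295.5 mOsm/kg ≈ 295.5 mOsm/kg
Osmolar gap = measured − calculated = 325 − 295.5 = 29.5 mOsm/kg

29.5 mOsm/kg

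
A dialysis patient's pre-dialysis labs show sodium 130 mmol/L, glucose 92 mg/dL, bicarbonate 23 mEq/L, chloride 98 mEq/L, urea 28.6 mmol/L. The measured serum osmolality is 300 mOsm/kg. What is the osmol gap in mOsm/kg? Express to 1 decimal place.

Calculated osmolality = 2·Na + glucose/18 + urea
= 2·130 + 92/18 + 28.6
= 260 + 5.11 + 28.60
= 293.71 mOsm/kg ≈ 293.7 mOsm/kg
Osmolar gap = measured − calculated = 300 − 293.7 = 6.3 mOsm/kg

6.3 mOsm/kg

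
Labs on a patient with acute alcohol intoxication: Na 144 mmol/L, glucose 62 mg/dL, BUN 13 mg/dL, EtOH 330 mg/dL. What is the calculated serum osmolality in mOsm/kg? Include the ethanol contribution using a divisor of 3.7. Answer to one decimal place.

Calculated osmolality = 2·Na + glucose/18 + BUN/2.8 + ethanol/3.7
= 2·144 + 62/18 + 13/2.8 + 330/3.7
= 288 + 3.44 + 4.64 + 89.19
= 385.27 mOsm/kg

385.3 mOsm/kg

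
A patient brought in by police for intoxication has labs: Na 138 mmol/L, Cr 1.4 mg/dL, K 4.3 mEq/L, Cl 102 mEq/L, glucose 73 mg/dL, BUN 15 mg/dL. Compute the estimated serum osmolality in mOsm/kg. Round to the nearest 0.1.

Calculated osmolality = 2·Na + glucose/18 + BUN/2.8
= 2·138 + 73/18 + 15/2.8
= 276 + 4.06 + 5.36
= 285.42 mOsm/kg

285.4 mOsm/kg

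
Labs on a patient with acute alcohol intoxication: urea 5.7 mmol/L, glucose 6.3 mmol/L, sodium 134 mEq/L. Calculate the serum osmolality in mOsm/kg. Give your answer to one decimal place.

280.0 mOsm/kg

Calculated osmolality = 2·Na + glucose + urea
= 2·134 + 6.3 + 5.7
= 268 + 6.30 + 5.70
= 280 mOsm/kg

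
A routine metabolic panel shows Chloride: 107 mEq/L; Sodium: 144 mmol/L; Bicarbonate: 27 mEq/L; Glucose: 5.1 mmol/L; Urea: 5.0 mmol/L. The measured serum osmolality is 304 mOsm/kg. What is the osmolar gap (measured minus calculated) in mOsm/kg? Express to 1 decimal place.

Calculated osmolality = 2·Na + glucose + urea
= 2·144 + 5.1 + 5
= 288 + 5.10 + 5
= 298.1 mOsm/kg ≈ 298.1 mOsm/kg
Osmolar gap = measured − calculated = 304 − 298.1 = 5.9 mOsm/kg

5.9 mOsm/kg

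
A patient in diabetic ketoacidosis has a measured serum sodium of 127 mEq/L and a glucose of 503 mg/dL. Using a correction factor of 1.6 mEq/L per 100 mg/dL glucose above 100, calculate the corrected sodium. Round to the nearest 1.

Corrected Na = measured Na + 1.6 · (glucose − 100)/100
= 127 + 1.6 · (503 − 100)/100
= 127 + 6.4
= 133.4 mEq/L

133 mEq/L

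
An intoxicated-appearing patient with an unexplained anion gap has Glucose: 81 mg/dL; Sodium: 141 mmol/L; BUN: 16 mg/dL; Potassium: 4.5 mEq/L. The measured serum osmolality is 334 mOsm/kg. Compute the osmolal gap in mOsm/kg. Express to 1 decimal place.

Calculated osmolality = 2·Na + glucose/18 + BUN/2.8
= 2·141 + 81/18 + 16/2.8
= 282 + 4.50 + 5.71
= 292.21 mOsm/kg ≈ 292.2 mOsm/kg
Osmolar gap = measured − calculated = 334 − 292.2 = 41.8 mOsm/kg

41.8 mOsm/kg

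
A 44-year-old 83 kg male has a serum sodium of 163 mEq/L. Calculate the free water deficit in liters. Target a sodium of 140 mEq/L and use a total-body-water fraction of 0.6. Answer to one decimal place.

8.2 L

TBW = 0.6 · 83 = 49.8 L
Free water deficit = TBW · (Na/140 − 1)
= 49.8 · (163/140 − 1)
= 49.8 · 0.1643
= 8.18 L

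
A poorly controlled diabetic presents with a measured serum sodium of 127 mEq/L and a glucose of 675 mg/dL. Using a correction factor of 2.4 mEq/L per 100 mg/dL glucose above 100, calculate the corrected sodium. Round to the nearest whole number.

Corrected Na = measured Na + 2.4 · (glucose − 100)/100
= 127 + 2.4 · (675 − 100)/100
= 127 + 13.8
= 140.8 mEq/L

141 mEq/L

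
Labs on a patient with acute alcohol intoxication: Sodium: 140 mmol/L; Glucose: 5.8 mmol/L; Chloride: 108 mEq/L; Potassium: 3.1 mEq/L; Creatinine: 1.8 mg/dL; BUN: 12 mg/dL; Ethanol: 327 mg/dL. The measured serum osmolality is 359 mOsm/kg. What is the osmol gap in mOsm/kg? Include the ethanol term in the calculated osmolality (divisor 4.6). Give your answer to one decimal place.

Calculated osmolality = 2·Na + glucose + BUN/2.8 + ethanol/4.6
= 2·140 + 5.8 + 12/2.8 + 327/4.6
= 280 + 5.80 + 4.29 + 71.09
= 361.18 mOsm/kg ≈ 361.2 mOsm/kg
Osmolar gap = measured − calculated = 359 − 361.2 = -2.2 mOsm/kg

-2.2 mOsm/kg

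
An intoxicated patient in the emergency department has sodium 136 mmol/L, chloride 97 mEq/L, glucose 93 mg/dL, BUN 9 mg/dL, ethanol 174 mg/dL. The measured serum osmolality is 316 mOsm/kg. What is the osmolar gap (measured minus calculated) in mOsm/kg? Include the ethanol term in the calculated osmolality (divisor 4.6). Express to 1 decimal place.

-2.2 mOsm/kg

Calculated osmolality = 2·Na + glucose/18 + BUN/2.8 + ethanol/4.6
= 2·136 + 93/18 + 9/2.8 + 174/4.6
= 272 + 5.17 + 3.21 + 37.83
= 318.21 mOsm/kg ≈ 318.2 mOsm/kg
Osmolar gap = measured − calculated = 316 − 318.2 = -2.2 mOsm/kg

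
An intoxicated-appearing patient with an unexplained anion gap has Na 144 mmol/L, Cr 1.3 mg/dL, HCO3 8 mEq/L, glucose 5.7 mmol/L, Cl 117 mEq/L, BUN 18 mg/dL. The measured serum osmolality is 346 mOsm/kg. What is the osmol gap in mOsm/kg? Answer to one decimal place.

Calculated osmolality = 2·Na + glucose + BUN/2.8
= 2·144 + 5.7 + 18/2.8
= 288 + 5.70 + 6.43
= 300.13 mOsm/kg ≈ 300.1 mOsm/kg
Osmolar gap = measured − calculated = 346 − 300.1 = 45.9 mOsm/kg

45.9 mOsm/kg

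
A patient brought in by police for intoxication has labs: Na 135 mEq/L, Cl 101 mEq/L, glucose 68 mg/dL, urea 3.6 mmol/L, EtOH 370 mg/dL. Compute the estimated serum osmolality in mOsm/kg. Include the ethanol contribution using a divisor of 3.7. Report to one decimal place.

377.4 mOsm/kg

Calculated osmolality = 2·Na + glucose/18 + urea + ethanol/3.7
= 2·135 + 68/18 + 3.6 + 370/3.7
= 270 + 3.78 + 3.60 + 100
= 377.38 mOsm/kg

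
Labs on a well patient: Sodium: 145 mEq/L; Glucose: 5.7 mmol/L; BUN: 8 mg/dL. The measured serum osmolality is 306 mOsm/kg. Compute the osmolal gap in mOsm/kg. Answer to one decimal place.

7.4 mOsm/kg

Calculated osmolality = 2·Na + glucose + BUN/2.8
= 2·145 + 5.7 + 8/2.8
= 290 + 5.70 + 2.86
= 298.56 mOsm/kg ≈ 298.6 mOsm/kg
Osmolar gap = measured − calculated = 306 − 298.6 = 7.4 mOsm/kg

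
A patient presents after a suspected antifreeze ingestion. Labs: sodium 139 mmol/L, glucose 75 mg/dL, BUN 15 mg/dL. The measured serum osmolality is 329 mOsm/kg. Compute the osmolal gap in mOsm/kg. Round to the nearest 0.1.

Calculated osmolality = 2·Na + glucose/18 + BUN/2.8
= 2·139 + 75/18 + 15/2.8
= 278 + 4.17 + 5.36
= 287.53 mOsm/kg ≈ 287.5 mOsm/kg
Osmolar gap = measured − calculated = 329 − 287.5 = 41.5 mOsm/kg

41.5 mOsm/kg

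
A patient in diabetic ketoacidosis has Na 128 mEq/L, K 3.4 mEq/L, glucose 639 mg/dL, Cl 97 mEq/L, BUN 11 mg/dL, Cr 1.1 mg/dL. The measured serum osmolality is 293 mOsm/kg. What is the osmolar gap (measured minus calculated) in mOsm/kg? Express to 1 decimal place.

-2.4 mOsm/kg

Calculated osmolality = 2·Na + glucose/18 + BUN/2.8
= 2·128 + 639/18 + 11/2.8
= 256 + 35.50 + 3.93
= 295.43 mOsm/kg ≈ 295.4 mOsm/kg
Osmolar gap = measured − calculated = 293 − 295.4 = -2.4 mOsm/kg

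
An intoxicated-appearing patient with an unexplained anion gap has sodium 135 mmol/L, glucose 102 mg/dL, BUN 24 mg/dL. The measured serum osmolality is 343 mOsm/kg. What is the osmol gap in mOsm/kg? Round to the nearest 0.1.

58.8 mOsm/kg

Calculated osmolality = 2·Na + glucose/18 + BUN/2.8
= 2·135 + 102/18 + 24/2.8
= 270 + 5.67 + 8.57
= 284.24 mOsm/kg ≈ 284.2 mOsm/kg
Osmolar gap = measured − calculated = 343 − 284.2 = 58.8 mOsm/kg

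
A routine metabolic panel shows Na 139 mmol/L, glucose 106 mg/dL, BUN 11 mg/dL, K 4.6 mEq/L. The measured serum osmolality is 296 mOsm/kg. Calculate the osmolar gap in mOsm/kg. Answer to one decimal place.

Calculated osmolality = 2·Na + glucose/18 + BUN/2.8
= 2·139 + 106/18 + 11/2.8
= 278 + 5.89 + 3.93
= 287.82 mOsm/kg ≈ 287.8 mOsm/kg
Osmolar gap = measured − calculated = 296 − 287.8 = 8.2 mOsm/kg

8.2 mOsm/kg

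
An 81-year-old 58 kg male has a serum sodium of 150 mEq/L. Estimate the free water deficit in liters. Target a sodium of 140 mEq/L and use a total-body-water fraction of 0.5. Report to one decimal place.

2.1 L

TBW = 0.5 · 58 = 29 L
Free water deficit = TBW · (Na/140 − 1)
= 29 · (150/140 − 1)
= 29 · 0.0714
= 2.07 L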